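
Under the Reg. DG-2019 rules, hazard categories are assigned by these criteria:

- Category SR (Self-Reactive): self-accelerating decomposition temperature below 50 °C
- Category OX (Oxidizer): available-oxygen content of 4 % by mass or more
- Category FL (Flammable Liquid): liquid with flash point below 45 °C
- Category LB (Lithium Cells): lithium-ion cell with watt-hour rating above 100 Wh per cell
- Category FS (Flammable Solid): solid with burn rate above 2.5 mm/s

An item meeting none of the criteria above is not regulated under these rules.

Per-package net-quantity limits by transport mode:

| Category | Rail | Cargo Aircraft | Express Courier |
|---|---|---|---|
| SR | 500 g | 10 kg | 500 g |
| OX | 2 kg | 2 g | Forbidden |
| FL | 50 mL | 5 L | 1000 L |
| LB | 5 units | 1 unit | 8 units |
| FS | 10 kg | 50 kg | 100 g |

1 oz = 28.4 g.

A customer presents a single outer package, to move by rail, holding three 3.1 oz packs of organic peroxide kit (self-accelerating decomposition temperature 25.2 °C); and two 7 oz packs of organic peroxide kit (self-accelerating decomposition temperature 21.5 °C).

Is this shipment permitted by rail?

No

Organic peroxide kit: self-accelerating decomposition temperature 25.2 °C < 50 °C → Category SR (Self-Reactive).
The organic peroxide kit has self-accelerating decomposition temperature 21.5 °C, which is < 50 °C, so it is Category SR (Self-Reactive).
Total Category SR: (three 3.1 oz packs = 264.12 g) + (two 7 oz packs = 397.6 g) = 661.72 g.
661.72 g exceeds the rail limit of 500 g for Category SR.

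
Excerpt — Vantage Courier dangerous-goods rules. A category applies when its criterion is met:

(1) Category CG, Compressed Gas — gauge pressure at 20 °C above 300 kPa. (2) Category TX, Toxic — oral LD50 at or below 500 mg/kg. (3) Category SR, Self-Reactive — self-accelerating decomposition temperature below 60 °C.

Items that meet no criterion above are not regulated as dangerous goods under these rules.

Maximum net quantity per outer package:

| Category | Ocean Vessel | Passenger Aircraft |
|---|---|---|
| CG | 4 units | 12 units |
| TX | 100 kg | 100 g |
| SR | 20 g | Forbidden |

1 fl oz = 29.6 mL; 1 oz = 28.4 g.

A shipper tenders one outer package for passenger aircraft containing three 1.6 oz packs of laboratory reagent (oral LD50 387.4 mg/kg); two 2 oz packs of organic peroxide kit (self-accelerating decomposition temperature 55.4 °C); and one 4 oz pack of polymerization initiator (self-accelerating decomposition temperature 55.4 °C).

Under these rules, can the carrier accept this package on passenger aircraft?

No

The laboratory reagent has oral LD50 387.4 mg/kg, which is ≤ 500 mg/kg, so it is Category TX (Toxic).
Organic peroxide kit: self-accelerating decomposition temperature 55.4 °C < 60 °C → Category SR (Self-Reactive).
Polymerization initiator: self-accelerating decomposition temperature 55.4 °C < 60 °C → Category SR (Self-Reactive).
Total Category SR: (two 2 oz packs = 113.6 g) + (one 4 oz pack = 113.6 g) = 227.2 g.
By passenger aircraft, Category SR is Forbidden regardless of quantity.
Category TX quantity: three 1.6 oz packs = 136.32 g.
136.32 g > 100 g (passenger aircraft limit, Category TX) — over the limit.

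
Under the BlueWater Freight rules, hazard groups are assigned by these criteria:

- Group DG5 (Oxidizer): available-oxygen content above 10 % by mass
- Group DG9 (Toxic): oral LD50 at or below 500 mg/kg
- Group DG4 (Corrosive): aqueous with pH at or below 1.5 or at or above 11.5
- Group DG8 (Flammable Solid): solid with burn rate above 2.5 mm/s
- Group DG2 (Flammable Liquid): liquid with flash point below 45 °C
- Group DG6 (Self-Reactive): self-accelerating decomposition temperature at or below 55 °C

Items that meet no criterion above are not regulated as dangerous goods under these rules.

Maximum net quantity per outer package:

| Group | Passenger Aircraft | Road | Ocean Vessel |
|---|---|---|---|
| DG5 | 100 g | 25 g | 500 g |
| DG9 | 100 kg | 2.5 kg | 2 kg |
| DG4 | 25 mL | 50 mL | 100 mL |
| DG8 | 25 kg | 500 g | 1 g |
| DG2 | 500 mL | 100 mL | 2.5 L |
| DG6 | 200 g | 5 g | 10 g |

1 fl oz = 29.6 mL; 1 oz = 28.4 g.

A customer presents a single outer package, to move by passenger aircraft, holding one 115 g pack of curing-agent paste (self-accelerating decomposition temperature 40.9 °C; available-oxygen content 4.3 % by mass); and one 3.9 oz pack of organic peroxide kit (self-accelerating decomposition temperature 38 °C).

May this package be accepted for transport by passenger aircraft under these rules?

Curing-agent paste: self-accelerating decomposition temperature 40.9 °C ≤ 55 °C → Group DG6 (Self-Reactive).
Organic peroxide kit: self-accelerating decomposition temperature 38 °C ≤ 55 °C → Group DG6 (Self-Reactive).
Group DG6 net quantity: 115 g + (one 3.9 oz pack = 110.76 g) = 225.76 g.
225.76 g exceeds the passenger aircraft limit of 200 g for Group DG6.

No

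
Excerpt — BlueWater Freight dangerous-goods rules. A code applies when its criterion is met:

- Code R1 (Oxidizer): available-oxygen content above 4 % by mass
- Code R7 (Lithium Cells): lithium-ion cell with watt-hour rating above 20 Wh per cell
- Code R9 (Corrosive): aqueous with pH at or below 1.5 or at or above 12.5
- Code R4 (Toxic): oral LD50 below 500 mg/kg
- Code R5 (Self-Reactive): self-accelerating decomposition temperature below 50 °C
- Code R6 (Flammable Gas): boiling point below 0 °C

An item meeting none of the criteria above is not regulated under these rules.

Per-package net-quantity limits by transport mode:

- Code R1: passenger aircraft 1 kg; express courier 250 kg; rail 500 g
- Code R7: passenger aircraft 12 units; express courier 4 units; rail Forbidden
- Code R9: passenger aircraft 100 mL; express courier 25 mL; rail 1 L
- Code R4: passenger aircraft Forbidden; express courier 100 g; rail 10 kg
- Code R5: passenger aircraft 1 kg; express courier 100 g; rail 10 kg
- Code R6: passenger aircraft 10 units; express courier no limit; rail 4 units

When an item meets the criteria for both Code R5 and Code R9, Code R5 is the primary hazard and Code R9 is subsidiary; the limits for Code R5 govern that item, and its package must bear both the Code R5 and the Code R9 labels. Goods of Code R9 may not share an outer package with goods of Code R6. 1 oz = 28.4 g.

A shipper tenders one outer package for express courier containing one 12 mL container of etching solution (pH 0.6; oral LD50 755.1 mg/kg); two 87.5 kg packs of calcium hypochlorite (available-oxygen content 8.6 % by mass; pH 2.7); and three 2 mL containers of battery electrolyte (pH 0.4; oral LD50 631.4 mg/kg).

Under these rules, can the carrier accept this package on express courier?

With pH 0.6 (≤ 1.5), the etching solution falls in Code R9.
Available-oxygen content 8.6 % by mass meets the Code R1 criterion (Oxidizer), so the calcium hypochlorite is Code R1.
pH 0.4 meets the Code R9 criterion (Corrosive), so the battery electrolyte is Code R9.
Code R9 net quantity: 12 mL + (three 2 mL containers = 6 mL) = 18 mL.
That is within the Code R9 express courier limit of 25 mL.
Code R1 quantity: two 87.5 kg packs = 175 kg.
175 kg ≤ 250 kg (express courier limit, Code R1) — within limit.
The segregation rule (Code R9 with Code R6) does not apply to Code R9 with Code R1.
Every hazard code is within its express courier limit and no segregation rule is violated.

Yes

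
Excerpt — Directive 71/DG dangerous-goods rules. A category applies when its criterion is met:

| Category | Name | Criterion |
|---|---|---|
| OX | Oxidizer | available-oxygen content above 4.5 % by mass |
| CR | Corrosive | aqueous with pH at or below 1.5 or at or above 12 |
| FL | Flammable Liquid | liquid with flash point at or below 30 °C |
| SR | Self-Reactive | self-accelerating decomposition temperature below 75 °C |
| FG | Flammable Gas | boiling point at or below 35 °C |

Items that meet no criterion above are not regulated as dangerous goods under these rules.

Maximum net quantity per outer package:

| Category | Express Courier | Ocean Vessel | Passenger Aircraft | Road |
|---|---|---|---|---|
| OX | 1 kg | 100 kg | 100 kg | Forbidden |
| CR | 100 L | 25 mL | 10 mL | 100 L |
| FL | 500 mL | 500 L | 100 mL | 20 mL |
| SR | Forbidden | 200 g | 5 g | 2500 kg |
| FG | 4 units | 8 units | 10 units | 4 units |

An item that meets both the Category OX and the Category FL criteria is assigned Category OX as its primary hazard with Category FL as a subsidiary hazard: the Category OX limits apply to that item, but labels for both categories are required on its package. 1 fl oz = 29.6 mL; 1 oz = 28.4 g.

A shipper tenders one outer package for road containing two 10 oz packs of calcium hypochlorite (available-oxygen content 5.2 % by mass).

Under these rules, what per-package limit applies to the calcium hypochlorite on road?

Forbidden

With available-oxygen content 5.2 % by mass (> 4.5 % by mass), the calcium hypochlorite falls in Category OX.
The road limit for Category OX is Forbidden.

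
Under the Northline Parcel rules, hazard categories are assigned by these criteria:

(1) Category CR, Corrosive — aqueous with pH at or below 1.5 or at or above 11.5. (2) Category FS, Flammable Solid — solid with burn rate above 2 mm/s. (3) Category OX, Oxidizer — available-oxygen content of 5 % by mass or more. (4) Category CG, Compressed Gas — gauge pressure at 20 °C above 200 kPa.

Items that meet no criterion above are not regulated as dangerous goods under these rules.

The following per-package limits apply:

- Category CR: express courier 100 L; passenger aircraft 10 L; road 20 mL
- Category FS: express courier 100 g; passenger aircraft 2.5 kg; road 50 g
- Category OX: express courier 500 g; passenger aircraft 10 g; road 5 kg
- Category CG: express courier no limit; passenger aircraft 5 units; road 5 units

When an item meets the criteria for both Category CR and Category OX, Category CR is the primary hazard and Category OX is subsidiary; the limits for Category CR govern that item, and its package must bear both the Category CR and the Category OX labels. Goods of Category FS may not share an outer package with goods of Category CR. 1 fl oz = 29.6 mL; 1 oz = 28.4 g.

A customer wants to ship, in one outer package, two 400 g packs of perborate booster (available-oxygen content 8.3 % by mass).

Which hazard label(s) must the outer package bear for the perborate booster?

With available-oxygen content 8.3 % by mass (≥ 5 % by mass), the perborate booster falls in Category OX.
Only the Category OX label is required.

Category OX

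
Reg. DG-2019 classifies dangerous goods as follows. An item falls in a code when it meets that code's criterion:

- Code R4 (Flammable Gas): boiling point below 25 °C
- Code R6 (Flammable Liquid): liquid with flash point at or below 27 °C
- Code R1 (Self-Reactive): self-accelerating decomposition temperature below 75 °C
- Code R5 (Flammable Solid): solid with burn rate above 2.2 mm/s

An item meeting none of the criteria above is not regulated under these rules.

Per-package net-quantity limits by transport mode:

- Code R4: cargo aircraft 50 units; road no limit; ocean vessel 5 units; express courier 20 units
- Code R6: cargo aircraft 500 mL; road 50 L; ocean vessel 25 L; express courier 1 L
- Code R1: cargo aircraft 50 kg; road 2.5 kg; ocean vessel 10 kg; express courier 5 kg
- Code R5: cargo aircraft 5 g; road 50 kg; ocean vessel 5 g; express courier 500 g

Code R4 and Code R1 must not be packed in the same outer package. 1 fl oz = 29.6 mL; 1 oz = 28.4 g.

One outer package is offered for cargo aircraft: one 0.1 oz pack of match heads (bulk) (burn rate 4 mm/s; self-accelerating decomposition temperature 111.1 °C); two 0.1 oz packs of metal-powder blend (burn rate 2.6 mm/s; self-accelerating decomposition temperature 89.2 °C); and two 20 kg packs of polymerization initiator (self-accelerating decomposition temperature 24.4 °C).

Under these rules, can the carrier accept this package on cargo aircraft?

No

Match heads (bulk): burn rate 4 mm/s > 2.2 mm/s → Code R5 (Flammable Solid).
The metal-powder blend has burn rate 2.6 mm/s, which is > 2.2 mm/s, so it is Code R5 (Flammable Solid).
With self-accelerating decomposition temperature 24.4 °C (< 75 °C), the polymerization initiator falls in Code R1.
Code R5 net quantity: (one 0.1 oz pack = 2.84 g) + (two 0.1 oz packs = 5.68 g) = 8.52 g.
8.52 g exceeds the cargo aircraft limit of 5 g for Code R5.
Code R1 quantity: two 20 kg packs = 40 kg.
40 kg is within the cargo aircraft limit of 50 kg for Code R1.
The segregation rule (Code R4 with Code R1) does not apply to Code R5 with Code R1.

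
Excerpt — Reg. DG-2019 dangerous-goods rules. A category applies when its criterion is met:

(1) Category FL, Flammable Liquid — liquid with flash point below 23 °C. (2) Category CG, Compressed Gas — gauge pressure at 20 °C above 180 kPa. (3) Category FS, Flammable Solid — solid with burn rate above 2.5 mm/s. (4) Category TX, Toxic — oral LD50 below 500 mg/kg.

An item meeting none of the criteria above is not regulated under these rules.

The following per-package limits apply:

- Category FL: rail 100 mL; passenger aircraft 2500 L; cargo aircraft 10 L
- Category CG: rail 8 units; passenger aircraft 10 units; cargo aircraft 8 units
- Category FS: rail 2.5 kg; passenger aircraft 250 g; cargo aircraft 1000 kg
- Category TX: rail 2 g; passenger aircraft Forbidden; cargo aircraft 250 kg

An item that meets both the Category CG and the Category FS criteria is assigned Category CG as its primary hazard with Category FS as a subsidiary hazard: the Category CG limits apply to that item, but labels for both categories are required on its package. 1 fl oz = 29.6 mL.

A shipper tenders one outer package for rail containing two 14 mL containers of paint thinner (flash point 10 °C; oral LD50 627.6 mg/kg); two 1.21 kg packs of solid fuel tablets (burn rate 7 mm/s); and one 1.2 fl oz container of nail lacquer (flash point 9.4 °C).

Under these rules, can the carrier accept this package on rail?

Paint thinner: flash point 10 °C < 23 °C → Category FL (Flammable Liquid).
The solid fuel tablets have burn rate 7 mm/s, which is > 2.5 mm/s, so they are Category FS (Flammable Solid).
The nail lacquer has flash point 9.4 °C, which is < 23 °C, so it is Category FL (Flammable Liquid).
Category FL net quantity: (two 14 mL containers = 28 mL) + (one 1.2 fl oz container = 35.52 mL) = 63.52 mL.
63.52 mL is within the rail limit of 100 mL for Category FL.
Category FS quantity: two 1.21 kg packs = 2.42 kg.
2.42 kg ≤ 2.5 kg (rail limit, Category FS) — within limit.
Every hazard category is within its rail limit and no segregation rule is violated.

Yes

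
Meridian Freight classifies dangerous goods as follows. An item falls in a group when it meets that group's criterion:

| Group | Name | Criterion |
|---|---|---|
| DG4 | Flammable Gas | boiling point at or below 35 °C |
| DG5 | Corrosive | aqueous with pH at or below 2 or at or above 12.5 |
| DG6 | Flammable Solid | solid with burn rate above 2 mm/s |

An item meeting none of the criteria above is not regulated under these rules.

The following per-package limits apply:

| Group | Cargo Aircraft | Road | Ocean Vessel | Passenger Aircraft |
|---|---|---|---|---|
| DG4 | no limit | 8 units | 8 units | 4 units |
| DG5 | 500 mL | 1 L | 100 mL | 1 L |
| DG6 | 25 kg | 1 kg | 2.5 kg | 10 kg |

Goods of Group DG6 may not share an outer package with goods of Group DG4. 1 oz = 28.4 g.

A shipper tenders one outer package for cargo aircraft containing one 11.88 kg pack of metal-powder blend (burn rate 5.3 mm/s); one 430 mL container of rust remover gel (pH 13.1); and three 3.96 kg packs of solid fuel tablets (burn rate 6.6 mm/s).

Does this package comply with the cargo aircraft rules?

With burn rate 5.3 mm/s (> 2 mm/s), the metal-powder blend falls in Group DG6.
With pH 13.1 (≥ 12.5), the rust remover gel falls in Group DG5.
The solid fuel tablets have burn rate 6.6 mm/s, which is > 2 mm/s, so they are Group DG6 (Flammable Solid).
Total Group DG6: 11.88 kg + (three 3.96 kg packs = 11.88 kg) = 23.76 kg.
23.76 kg is within the cargo aircraft limit of 25 kg for Group DG6.
Group DG5 quantity: 430 mL.
That is within the Group DG5 cargo aircraft limit of 500 mL.
The segregation rule (Group DG6 with Group DG4) does not apply to Group DG6 with Group DG5.
Every hazard group is within its cargo aircraft limit and no segregation rule is violated.

Yes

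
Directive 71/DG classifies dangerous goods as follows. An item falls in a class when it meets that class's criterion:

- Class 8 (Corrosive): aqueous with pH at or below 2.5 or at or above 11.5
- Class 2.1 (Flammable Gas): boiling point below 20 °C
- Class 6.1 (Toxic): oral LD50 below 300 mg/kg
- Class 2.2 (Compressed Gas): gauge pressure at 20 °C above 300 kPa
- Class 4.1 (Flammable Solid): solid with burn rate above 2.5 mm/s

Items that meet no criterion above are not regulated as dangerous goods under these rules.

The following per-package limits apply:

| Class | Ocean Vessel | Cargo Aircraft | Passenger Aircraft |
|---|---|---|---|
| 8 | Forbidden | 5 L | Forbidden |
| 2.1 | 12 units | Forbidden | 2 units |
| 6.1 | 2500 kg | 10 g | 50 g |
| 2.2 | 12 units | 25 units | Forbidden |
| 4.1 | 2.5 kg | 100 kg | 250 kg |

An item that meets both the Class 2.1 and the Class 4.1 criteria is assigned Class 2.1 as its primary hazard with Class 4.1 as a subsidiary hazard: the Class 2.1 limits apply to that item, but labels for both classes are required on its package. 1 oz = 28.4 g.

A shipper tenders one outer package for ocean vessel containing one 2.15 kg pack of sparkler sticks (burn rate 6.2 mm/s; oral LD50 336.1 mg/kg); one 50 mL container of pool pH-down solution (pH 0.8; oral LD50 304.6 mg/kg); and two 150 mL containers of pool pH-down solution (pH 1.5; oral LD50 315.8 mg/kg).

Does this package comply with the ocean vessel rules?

No

Sparkler sticks: burn rate 6.2 mm/s > 2.5 mm/s → Class 4.1 (Flammable Solid).
The pool pH-down solution has pH 0.8, which is ≤ 2.5, so it is Class 8 (Corrosive).
With pH 1.5 (≤ 2.5), the pool pH-down solution falls in Class 8.
Total Class 8: 50 mL + (two 150 mL containers = 300 mL) = 350 mL.
By ocean vessel, Class 8 is Forbidden regardless of quantity.
Class 4.1 quantity: 2.15 kg.
2.15 kg is within the ocean vessel limit of 2.5 kg for Class 4.1.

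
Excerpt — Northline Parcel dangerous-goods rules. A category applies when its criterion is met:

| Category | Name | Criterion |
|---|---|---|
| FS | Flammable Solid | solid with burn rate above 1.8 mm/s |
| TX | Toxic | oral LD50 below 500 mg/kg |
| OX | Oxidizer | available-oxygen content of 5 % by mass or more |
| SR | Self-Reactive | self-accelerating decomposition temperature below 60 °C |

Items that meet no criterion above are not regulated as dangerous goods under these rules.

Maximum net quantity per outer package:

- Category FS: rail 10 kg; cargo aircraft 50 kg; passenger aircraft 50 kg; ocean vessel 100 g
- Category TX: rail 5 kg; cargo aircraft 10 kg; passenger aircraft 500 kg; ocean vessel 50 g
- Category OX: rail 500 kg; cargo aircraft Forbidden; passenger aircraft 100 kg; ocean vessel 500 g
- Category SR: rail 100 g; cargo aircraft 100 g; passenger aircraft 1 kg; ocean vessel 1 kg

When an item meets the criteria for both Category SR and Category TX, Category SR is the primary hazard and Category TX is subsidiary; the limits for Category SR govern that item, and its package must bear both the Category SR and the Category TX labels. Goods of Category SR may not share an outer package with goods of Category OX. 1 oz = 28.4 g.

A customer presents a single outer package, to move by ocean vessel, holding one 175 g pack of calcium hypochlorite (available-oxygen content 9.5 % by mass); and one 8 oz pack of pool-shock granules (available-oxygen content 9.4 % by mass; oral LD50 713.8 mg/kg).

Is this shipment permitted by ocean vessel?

Calcium hypochlorite: available-oxygen content 9.5 % by mass ≥ 5 % by mass → Category OX (Oxidizer).
With available-oxygen content 9.4 % by mass (≥ 5 % by mass), the pool-shock granules fall in Category OX.
Category OX net quantity: 175 g + (one 8 oz pack = 227.2 g) = 402.2 g.
402.2 g ≤ 500 g (ocean vessel limit, Category OX) — within limit.

Yes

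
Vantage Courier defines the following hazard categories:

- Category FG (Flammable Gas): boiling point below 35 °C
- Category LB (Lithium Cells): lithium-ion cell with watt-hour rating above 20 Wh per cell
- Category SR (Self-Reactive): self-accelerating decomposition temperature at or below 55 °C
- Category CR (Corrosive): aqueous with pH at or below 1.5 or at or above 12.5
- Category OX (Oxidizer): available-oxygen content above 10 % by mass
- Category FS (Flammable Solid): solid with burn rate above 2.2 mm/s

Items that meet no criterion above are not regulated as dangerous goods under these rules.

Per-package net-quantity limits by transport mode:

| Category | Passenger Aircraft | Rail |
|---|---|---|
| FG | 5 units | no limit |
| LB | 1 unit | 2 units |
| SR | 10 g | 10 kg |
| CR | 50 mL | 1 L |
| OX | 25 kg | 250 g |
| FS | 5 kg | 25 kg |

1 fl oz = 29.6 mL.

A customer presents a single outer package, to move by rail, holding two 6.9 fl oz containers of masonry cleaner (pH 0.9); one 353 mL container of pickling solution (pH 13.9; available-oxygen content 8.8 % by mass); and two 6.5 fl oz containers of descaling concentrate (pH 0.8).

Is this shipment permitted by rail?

No

With pH 0.9 (≤ 1.5), the masonry cleaner falls in Category CR.
Pickling solution: pH 13.9 ≥ 12.5 → Category CR (Corrosive).
With pH 0.8 (≤ 1.5), the descaling concentrate falls in Category CR.
Total Category CR: (two 6.9 fl oz containers = 408.48 mL) + 353 mL + (two 6.5 fl oz containers = 384.8 mL) = 1146.28 mL.
1146.28 mL > 1 L (rail limit, Category CR) — over the limit.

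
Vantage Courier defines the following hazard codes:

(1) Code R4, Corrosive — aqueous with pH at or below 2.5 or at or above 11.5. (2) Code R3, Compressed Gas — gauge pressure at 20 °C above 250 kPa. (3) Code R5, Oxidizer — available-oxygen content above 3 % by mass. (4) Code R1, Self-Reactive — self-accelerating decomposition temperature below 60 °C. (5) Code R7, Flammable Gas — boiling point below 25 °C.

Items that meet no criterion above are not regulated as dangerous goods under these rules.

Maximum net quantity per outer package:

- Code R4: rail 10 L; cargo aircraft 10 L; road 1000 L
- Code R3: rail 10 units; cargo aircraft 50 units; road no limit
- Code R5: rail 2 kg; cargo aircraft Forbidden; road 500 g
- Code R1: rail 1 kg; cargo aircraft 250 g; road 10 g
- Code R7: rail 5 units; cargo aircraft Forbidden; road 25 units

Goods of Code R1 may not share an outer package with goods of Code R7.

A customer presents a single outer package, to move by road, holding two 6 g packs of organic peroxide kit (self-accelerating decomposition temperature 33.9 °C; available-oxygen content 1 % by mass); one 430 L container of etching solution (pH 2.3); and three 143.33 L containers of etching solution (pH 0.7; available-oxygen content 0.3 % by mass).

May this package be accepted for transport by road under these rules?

The organic peroxide kit has self-accelerating decomposition temperature 33.9 °C, which is < 60 °C, so it is Code R1 (Self-Reactive).
pH 2.3 meets the Code R4 criterion (Corrosive), so the etching solution is Code R4.
With pH 0.7 (≤ 2.5), the etching solution falls in Code R4.
Code R4 net quantity: 430 L + (three 143.33 L containers = 429.99 L) = 859.99 L.
859.99 L ≤ 1000 L (road limit, Code R4) — within limit.
Code R1 quantity: two 6 g packs = 12 g.
That exceeds the Code R1 road limit of 10 g.
The segregation rule (Code R1 with Code R7) does not apply to Code R4 with Code R1.

No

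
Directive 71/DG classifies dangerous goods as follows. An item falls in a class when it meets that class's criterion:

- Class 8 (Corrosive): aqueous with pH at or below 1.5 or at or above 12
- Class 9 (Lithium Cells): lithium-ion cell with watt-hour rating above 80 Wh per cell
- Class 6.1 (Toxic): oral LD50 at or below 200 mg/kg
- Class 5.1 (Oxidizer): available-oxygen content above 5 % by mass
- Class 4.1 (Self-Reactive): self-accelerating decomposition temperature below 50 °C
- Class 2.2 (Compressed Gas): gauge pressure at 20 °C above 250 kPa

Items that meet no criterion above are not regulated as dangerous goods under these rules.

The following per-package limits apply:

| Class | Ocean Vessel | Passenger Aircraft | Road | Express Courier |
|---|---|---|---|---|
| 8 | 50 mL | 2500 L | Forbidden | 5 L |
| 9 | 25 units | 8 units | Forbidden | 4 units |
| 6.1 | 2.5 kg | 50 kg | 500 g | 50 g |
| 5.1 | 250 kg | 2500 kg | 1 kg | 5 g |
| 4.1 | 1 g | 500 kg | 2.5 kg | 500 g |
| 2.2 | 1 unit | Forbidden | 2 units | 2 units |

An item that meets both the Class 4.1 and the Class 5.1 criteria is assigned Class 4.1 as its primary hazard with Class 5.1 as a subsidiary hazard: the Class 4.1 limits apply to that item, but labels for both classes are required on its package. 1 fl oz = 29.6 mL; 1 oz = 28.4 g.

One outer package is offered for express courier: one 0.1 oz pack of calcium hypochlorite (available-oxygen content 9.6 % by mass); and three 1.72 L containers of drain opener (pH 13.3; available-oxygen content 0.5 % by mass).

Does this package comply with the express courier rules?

No

The calcium hypochlorite has available-oxygen content 9.6 % by mass, which is > 5 % by mass, so it is Class 5.1 (Oxidizer).
Drain opener: pH 13.3 ≥ 12 → Class 8 (Corrosive).
Class 8 quantity: three 1.72 L containers = 5.16 L.
That exceeds the Class 8 express courier limit of 5 L.
Class 5.1 quantity: one 0.1 oz pack = 2.84 g.
2.84 g ≤ 5 g (express courier limit, Class 5.1) — within limit.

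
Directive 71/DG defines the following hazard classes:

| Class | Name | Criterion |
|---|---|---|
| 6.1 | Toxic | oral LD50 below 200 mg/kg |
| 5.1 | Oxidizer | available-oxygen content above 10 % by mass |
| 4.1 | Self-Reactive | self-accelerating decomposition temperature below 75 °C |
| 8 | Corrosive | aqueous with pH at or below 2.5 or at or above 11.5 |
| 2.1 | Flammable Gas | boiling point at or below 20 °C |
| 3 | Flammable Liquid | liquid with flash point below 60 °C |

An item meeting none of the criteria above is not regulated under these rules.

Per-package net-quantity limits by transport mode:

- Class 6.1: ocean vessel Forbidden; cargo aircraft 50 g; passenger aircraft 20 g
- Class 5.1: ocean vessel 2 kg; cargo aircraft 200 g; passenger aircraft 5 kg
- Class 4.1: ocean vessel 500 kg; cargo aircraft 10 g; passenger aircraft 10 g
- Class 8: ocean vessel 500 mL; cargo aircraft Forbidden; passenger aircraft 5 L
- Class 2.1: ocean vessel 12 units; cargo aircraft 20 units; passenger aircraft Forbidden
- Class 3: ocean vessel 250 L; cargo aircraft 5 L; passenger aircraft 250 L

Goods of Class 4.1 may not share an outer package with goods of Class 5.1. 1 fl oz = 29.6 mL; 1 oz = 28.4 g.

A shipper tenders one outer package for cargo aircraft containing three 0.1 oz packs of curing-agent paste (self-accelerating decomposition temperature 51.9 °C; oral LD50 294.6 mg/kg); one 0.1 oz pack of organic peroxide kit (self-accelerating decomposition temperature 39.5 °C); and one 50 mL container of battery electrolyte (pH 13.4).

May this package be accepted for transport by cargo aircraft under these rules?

No

With self-accelerating decomposition temperature 51.9 °C (< 75 °C), the curing-agent paste falls in Class 4.1.
With self-accelerating decomposition temperature 39.5 °C (< 75 °C), the organic peroxide kit falls in Class 4.1.
Battery electrolyte: pH 13.4 ≥ 11.5 → Class 8 (Corrosive).
Total Class 4.1: (three 0.1 oz packs = 8.52 g) + (one 0.1 oz pack = 2.84 g) = 11.36 g.
That exceeds the Class 4.1 cargo aircraft limit of 10 g.
Class 8 quantity: 50 mL.
By cargo aircraft, Class 8 is Forbidden regardless of quantity.
The segregation rule (Class 4.1 with Class 5.1) does not apply to Class 4.1 with Class 8.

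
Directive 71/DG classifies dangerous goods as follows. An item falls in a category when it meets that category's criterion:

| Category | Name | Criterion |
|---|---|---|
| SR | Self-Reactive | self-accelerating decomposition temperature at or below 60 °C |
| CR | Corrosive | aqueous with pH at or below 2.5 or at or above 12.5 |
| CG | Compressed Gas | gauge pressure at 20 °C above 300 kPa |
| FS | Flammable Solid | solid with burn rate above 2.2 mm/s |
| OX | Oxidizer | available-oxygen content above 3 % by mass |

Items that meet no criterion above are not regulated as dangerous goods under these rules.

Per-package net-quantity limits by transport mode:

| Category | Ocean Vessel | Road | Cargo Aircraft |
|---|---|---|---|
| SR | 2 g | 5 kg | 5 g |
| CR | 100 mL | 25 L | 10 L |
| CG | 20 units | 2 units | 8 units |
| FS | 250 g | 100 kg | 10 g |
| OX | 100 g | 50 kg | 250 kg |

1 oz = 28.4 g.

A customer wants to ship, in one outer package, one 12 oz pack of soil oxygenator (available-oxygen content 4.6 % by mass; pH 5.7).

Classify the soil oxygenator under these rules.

Category OX

Available-oxygen content 4.6 % by mass meets the Category OX criterion (Oxidizer), so the soil oxygenator is Category OX.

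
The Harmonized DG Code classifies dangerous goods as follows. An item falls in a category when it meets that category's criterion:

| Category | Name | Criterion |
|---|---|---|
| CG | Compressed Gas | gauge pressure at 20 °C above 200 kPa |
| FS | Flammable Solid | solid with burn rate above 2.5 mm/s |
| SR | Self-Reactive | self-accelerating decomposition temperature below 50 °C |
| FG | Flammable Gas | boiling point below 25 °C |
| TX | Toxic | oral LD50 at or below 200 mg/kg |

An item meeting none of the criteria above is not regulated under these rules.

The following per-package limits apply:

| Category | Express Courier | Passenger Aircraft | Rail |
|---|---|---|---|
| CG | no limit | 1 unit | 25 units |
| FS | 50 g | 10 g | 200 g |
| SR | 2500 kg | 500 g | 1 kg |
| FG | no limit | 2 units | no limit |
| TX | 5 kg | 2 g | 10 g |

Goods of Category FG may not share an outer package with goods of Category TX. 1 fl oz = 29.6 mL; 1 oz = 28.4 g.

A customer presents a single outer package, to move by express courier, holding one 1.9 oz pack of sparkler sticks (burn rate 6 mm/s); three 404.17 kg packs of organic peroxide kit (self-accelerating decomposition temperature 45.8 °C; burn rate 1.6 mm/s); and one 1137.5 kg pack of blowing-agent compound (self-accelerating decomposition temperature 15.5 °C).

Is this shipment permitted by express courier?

Burn rate 6 mm/s meets the Category FS criterion (Flammable Solid), so the sparkler sticks are Category FS.
Self-accelerating decomposition temperature 45.8 °C meets the Category SR criterion (Self-Reactive), so the organic peroxide kit is Category SR.
Self-accelerating decomposition temperature 15.5 °C meets the Category SR criterion (Self-Reactive), so the blowing-agent compound is Category SR.
Total Category SR: (three 404.17 kg packs = 1212.51 kg) + 1137.5 kg = 2350.01 kg.
2350.01 kg is within the express courier limit of 2500 kg for Category SR.
Category FS quantity: one 1.9 oz pack = 53.96 g.
53.96 g > 50 g (express courier limit, Category FS) — over the limit.
The segregation rule (Category FG with Category TX) does not apply to Category SR with Category FS.

No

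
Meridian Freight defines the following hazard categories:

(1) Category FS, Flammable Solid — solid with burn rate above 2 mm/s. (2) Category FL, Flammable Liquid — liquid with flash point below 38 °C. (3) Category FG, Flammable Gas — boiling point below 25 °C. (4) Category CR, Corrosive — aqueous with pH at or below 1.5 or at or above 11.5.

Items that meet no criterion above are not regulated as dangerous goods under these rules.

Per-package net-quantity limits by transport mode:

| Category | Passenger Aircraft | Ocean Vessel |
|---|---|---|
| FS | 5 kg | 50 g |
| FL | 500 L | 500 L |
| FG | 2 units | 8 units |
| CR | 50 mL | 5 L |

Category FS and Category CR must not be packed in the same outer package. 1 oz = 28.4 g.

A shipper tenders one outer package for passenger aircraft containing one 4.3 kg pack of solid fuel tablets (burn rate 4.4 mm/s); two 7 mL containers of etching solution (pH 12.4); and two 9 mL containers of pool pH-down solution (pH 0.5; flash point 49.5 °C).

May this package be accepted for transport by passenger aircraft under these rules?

The solid fuel tablets have burn rate 4.4 mm/s, which is > 2 mm/s, so they are Category FS (Flammable Solid).
The etching solution has pH 12.4, which is ≥ 11.5, so it is Category CR (Corrosive).
The pool pH-down solution has pH 0.5, which is ≤ 1.5, so it is Category CR (Corrosive).
Category FS quantity: 4.3 kg.
4.3 kg ≤ 5 kg (passenger aircraft limit, Category FS) — within limit.
Total Category CR: (two 7 mL containers = 14 mL) + (two 9 mL containers = 18 mL) = 32 mL.
32 mL is within the passenger aircraft limit of 50 mL for Category CR.
Category FS and Category CR may not share an outer package.

No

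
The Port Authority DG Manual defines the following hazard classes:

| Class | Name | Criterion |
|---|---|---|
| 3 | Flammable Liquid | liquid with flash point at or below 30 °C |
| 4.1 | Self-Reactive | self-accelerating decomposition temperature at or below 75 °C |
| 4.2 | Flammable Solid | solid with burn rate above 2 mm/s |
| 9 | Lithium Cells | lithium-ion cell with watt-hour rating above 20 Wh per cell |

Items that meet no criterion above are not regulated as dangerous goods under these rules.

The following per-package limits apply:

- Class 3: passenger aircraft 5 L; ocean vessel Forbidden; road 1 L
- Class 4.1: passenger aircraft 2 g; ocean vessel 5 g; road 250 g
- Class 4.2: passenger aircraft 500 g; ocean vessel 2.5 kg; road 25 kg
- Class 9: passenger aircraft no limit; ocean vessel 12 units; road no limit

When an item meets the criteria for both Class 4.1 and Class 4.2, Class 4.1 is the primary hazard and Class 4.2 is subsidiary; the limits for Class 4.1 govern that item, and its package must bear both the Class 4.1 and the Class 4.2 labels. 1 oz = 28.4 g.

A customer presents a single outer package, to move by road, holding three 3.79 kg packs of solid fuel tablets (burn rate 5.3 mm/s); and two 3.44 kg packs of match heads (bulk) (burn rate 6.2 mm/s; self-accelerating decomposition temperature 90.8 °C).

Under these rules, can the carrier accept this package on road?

Yes

With burn rate 5.3 mm/s (> 2 mm/s), the solid fuel tablets fall in Class 4.2.
With burn rate 6.2 mm/s (> 2 mm/s), the match heads (bulk) fall in Class 4.2.
Class 4.2 net quantity: (three 3.79 kg packs = 11.37 kg) + (two 3.44 kg packs = 6.88 kg) = 18.25 kg.
18.25 kg is within the road limit of 25 kg for Class 4.2.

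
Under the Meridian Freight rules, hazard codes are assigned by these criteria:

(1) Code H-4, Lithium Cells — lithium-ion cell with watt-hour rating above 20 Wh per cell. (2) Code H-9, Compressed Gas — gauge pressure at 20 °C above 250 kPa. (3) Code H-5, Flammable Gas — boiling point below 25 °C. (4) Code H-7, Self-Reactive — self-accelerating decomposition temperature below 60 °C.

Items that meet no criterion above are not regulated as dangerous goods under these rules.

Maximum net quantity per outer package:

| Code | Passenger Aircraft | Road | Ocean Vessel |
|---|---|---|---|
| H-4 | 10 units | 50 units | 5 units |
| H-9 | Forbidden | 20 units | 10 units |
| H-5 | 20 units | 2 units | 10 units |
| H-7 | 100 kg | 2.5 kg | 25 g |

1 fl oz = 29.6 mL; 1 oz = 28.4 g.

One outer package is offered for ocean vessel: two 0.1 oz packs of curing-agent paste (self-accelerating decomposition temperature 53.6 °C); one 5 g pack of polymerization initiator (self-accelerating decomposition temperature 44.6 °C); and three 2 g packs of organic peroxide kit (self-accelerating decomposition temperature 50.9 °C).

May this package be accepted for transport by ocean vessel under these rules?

Yes

With self-accelerating decomposition temperature 53.6 °C (< 60 °C), the curing-agent paste falls in Code H-7.
The polymerization initiator has self-accelerating decomposition temperature 44.6 °C, which is < 60 °C, so it is Code H-7 (Self-Reactive).
Organic peroxide kit: self-accelerating decomposition temperature 50.9 °C < 60 °C → Code H-7 (Self-Reactive).
Code H-7 net quantity: (two 0.1 oz packs = 5.68 g) + 5 g + (three 2 g packs = 6 g) = 16.68 g.
That is within the Code H-7 ocean vessel limit of 25 g.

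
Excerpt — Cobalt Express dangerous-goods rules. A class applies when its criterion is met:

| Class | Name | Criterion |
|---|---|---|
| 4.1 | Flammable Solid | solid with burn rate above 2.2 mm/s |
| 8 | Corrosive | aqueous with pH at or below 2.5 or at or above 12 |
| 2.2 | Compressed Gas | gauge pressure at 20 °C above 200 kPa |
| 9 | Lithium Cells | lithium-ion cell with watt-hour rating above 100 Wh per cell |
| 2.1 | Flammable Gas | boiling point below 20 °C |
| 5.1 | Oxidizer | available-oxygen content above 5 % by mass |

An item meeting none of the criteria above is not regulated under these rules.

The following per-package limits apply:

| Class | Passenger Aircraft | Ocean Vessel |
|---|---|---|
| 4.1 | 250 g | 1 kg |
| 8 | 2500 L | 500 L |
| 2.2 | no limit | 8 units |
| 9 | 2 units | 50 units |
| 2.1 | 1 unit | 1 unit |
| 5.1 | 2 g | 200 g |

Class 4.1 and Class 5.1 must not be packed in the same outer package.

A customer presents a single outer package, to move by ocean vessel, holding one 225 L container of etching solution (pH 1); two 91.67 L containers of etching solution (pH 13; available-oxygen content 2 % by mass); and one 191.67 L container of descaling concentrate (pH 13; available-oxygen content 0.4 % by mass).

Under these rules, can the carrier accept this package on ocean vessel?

pH 1 meets the Class 8 criterion (Corrosive), so the etching solution is Class 8.
pH 13 meets the Class 8 criterion (Corrosive), so the etching solution is Class 8.
pH 13 meets the Class 8 criterion (Corrosive), so the descaling concentrate is Class 8.
Total Class 8: 225 L + (two 91.67 L containers = 183.34 L) + 191.67 L = 600.01 L.
600.01 L > 500 L (ocean vessel limit, Class 8) — over the limit.

No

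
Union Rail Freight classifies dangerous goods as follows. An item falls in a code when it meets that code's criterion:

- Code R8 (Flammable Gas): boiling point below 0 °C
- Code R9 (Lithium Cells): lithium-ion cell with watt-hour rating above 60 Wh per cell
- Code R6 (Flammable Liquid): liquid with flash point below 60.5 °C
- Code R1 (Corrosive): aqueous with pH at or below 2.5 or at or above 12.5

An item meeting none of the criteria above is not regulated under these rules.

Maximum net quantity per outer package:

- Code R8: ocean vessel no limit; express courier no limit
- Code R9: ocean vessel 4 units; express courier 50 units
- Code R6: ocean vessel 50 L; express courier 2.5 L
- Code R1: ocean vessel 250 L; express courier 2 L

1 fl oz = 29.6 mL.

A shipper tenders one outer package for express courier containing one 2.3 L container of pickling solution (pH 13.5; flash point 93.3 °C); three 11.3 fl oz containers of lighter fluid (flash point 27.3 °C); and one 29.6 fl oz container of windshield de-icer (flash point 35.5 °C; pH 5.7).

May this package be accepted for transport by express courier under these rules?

No

The pickling solution has pH 13.5, which is ≥ 12.5, so it is Code R1 (Corrosive).
The lighter fluid has flash point 27.3 °C, which is < 60.5 °C, so it is Code R6 (Flammable Liquid).
The windshield de-icer has flash point 35.5 °C, which is < 60.5 °C, so it is Code R6 (Flammable Liquid).
Code R1 quantity: 2.3 L.
2.3 L > 2 L (express courier limit, Code R1) — over the limit.
Code R6 net quantity: (three 11.3 fl oz containers = 1003.44 mL) + (one 29.6 fl oz container = 876.16 mL) = 1879.6 mL.
1879.6 mL is within the express courier limit of 2.5 L for Code R6.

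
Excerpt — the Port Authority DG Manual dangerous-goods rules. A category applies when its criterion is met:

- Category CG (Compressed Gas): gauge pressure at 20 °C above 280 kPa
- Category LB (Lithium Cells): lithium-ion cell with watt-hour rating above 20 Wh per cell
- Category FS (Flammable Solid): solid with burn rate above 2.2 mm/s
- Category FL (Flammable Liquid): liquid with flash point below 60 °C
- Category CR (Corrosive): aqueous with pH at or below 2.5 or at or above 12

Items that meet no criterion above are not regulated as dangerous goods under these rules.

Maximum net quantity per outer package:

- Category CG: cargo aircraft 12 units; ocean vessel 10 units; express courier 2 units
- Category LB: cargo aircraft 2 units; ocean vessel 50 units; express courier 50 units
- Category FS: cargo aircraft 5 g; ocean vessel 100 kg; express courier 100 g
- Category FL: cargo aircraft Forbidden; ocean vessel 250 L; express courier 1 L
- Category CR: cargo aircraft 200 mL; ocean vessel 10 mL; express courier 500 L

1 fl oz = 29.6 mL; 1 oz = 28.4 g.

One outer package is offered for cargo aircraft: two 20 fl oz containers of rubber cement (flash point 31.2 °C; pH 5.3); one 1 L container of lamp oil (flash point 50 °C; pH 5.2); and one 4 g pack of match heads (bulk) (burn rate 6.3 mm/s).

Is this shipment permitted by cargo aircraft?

No

With flash point 31.2 °C (< 60 °C), the rubber cement falls in Category FL.
Lamp oil: flash point 50 °C < 60 °C → Category FL (Flammable Liquid).
The match heads (bulk) have burn rate 6.3 mm/s, which is > 2.2 mm/s, so they are Category FS (Flammable Solid).
Category FL net quantity: (two 20 fl oz containers = 1.184 L) + 1 L = 2.184 L.
Category FL is Forbidden by cargo aircraft.
Category FS quantity: 4 g.
4 g is within the cargo aircraft limit of 5 g for Category FS.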